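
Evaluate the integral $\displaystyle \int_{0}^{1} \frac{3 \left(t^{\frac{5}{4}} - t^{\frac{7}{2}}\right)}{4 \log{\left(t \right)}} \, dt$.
$- \frac{3 \log{\left(2 \right)}}{4}$

Replace the exponent $\frac{7}{2}$ by a parameter $a$: let $I(a) = \int_{0}^{1} \frac{3 \left(t^{\frac{5}{4}} - t^{a}\right)}{4 \log{\left(t \right)}} \, dt$.

Since $\dfrac{\partial}{\partial a}\,t^{a} = t^{a} \ln t$, the $\ln t$ in the denominator cancels and
$$\frac{dI}{da} = \int_{0}^{1} - \frac{3}{4} t^{a} \, dt = - \frac{3}{4} \left[\frac{t^{a+1}}{a+1}\right]_0^1 = - \frac{3}{4 a + 4}.$$

Integrating with respect to $a$ gives $I(a) = - \log{\left(\frac{2 \sqrt{6} \left(a + 1\right)^{\frac{3}{4}}}{9} \right)} + C$.

At $a = \frac{5}{4}$ the integrand is identically $0$, so $I(\frac{5}{4}) = 0$. The closed form gives $0$, hence $C = 0$.

Setting $a = \frac{7}{2}$:
$$I = - \frac{3 \log{\left(2 \right)}}{4}.$$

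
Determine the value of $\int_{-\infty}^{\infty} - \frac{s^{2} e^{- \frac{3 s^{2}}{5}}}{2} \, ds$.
$- \frac{5 \sqrt{15} \sqrt{\pi}}{36}$

Start from the elementary integral
$$J(a) = \int_{-\infty}^{\infty} - \frac{e^{- a s^{2}}}{2} \, ds = - \frac{\sqrt{\pi}}{2 \sqrt{a}}.$$

Differentiating under the integral sign brings down a factor of $(-s^2)$:
$$\frac{dJ}{da} = \int_{-\infty}^{\infty} \frac{s^{2} e^{- a s^{2}}}{2} \, ds = \frac{\sqrt{\pi}}{4 a^{\frac{3}{2}}}.$$

The integral on the left is $-I$, so $I = - \frac{\sqrt{\pi}}{4 a^{\frac{3}{2}}}$.

Setting $a = \frac{3}{5}$:
$$I = - \frac{5 \sqrt{15} \sqrt{\pi}}{36}.$$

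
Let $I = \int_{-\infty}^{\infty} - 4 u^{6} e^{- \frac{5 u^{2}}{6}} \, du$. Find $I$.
$- \frac{324 \sqrt{30} \sqrt{\pi}}{125}$

Start from the elementary integral
$$J(a) = \int_{-\infty}^{\infty} - 4 e^{- a u^{2}} \, du = - \frac{4 \sqrt{\pi}}{\sqrt{a}}.$$

Differentiating under the integral sign brings down a factor of $(-u^2)$:
$$\frac{dJ}{da} = \int_{-\infty}^{\infty} 4 u^{2} e^{- a u^{2}} \, du = \frac{2 \sqrt{\pi}}{a^{\frac{3}{2}}}.$$

Repeating $3$ times in total — each differentiation brings down another $(-u^2)$ — gives
$$\frac{d^{3}J}{da^{3}} = \int_{-\infty}^{\infty} 4 u^{6} e^{- a u^{2}} \, du = \frac{15 \sqrt{\pi}}{2 a^{\frac{7}{2}}},$$
and the integrand here is $(-1)^{3}$ times the target integrand, so $I = (-1)^{3}\,\frac{d^{3}J}{da^{3}} = - \frac{15 \sqrt{\pi}}{2 a^{\frac{7}{2}}}$.

Setting $a = \frac{5}{6}$:
$$I = - \frac{324 \sqrt{30} \sqrt{\pi}}{125}.$$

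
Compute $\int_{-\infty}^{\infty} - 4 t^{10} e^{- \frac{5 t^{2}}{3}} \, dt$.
$- \frac{45927 \sqrt{15} \sqrt{\pi}}{25000}$

Consider the simpler parametrised integral
$$J(a) = \int_{-\infty}^{\infty} - 4 e^{- a t^{2}} \, dt = - \frac{4 \sqrt{\pi}}{\sqrt{a}}.$$

Differentiating under the integral sign brings down a factor of $(-t^2)$:
$$\frac{dJ}{da} = \int_{-\infty}^{\infty} 4 t^{2} e^{- a t^{2}} \, dt = \frac{2 \sqrt{\pi}}{a^{\frac{3}{2}}}.$$

Repeating $5$ times in total — each differentiation brings down another $(-t^2)$ — gives
$$\frac{d^{5}J}{da^{5}} = \int_{-\infty}^{\infty} 4 t^{10} e^{- a t^{2}} \, dt = \frac{945 \sqrt{\pi}}{8 a^{\frac{11}{2}}},$$
and the integrand here is $(-1)^{5}$ times the target integrand, so $I = (-1)^{5}\,\frac{d^{5}J}{da^{5}} = - \frac{945 \sqrt{\pi}}{8 a^{\frac{11}{2}}}$.

Setting $a = \frac{5}{3}$:
$$I = - \frac{45927 \sqrt{15} \sqrt{\pi}}{25000}.$$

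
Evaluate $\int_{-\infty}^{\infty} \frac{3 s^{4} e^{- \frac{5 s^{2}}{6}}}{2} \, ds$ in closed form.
$\frac{81 \sqrt{30} \sqrt{\pi}}{250}$

Start from the elementary integral
$$J(a) = \int_{-\infty}^{\infty} \frac{3 e^{- a s^{2}}}{2} \, ds = \frac{3 \sqrt{\pi}}{2 \sqrt{a}}.$$

Differentiating under the integral sign brings down a factor of $(-s^2)$:
$$\frac{dJ}{da} = \int_{-\infty}^{\infty} - \frac{3 s^{2} e^{- a s^{2}}}{2} \, ds = - \frac{3 \sqrt{\pi}}{4 a^{\frac{3}{2}}}.$$

Repeating twice in total — each differentiation brings down another $(-s^2)$ — gives
$$\frac{d^{2}J}{da^{2}} = \int_{-\infty}^{\infty} \frac{3 s^{4} e^{- a s^{2}}}{2} \, ds = \frac{9 \sqrt{\pi}}{8 a^{\frac{5}{2}}},$$
and the integrand here is exactly the target integrand, so $I = \frac{9 \sqrt{\pi}}{8 a^{\frac{5}{2}}}$.

Setting $a = \frac{5}{6}$:
$$I = \frac{81 \sqrt{30} \sqrt{\pi}}{250}.$$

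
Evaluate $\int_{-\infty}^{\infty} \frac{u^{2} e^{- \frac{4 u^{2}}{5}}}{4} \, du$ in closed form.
$\frac{5 \sqrt{5} \sqrt{\pi}}{64}$

Start from the elementary integral
$$J(a) = \int_{-\infty}^{\infty} \frac{e^{- a u^{2}}}{4} \, du = \frac{\sqrt{\pi}}{4 \sqrt{a}}.$$

Differentiating under the integral sign brings down a factor of $(-u^2)$:
$$\frac{dJ}{da} = \int_{-\infty}^{\infty} - \frac{u^{2} e^{- a u^{2}}}{4} \, du = - \frac{\sqrt{\pi}}{8 a^{\frac{3}{2}}}.$$

The integral on the left is $-I$, so $I = \frac{\sqrt{\pi}}{8 a^{\frac{3}{2}}}$.

Setting $a = \frac{4}{5}$:
$$I = \frac{5 \sqrt{5} \sqrt{\pi}}{64}.$$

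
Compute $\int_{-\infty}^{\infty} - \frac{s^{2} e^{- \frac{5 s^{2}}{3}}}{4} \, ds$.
$- \frac{3 \sqrt{15} \sqrt{\pi}}{200}$

Start from the elementary integral
$$J(a) = \int_{-\infty}^{\infty} - \frac{e^{- a s^{2}}}{4} \, ds = - \frac{\sqrt{\pi}}{4 \sqrt{a}}.$$

Differentiating under the integral sign brings down a factor of $(-s^2)$:
$$\frac{dJ}{da} = \int_{-\infty}^{\infty} \frac{s^{2} e^{- a s^{2}}}{4} \, ds = \frac{\sqrt{\pi}}{8 a^{\frac{3}{2}}}.$$

The integral on the left is $-I$, so $I = - \frac{\sqrt{\pi}}{8 a^{\frac{3}{2}}}$.

Setting $a = \frac{5}{3}$:
$$I = - \frac{3 \sqrt{15} \sqrt{\pi}}{200}.$$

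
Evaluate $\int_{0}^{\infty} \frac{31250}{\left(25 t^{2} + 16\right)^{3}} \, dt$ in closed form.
$\frac{9375 \pi}{8192}$

Begin with the known result
$$J(a) = \int_{0}^{\infty} \frac{2}{a^{2} + t^{2}} \, dt = \frac{\pi}{a}.$$

Differentiating under the integral sign with respect to $a$,
$$\frac{dJ}{da} = \int_{0}^{\infty} - \frac{4 a}{\left(a^{2} + t^{2}\right)^{2}} \, dt = - \frac{\pi}{a^{2}},$$
so $\int_{0}^{\infty} \frac{2}{\left(a^{2} + t^{2}\right)^{2}} \, dt = \frac{\pi}{2 a^{3}}$.

Repeating — each differentiation of $1/(t^2+a^2)^j$ produces $-2ja/(t^2+a^2)^{j+1}$ — and dividing through by $-2ja$ at each step yields, after $2$ differentiations in total,
$$\int_{0}^{\infty} \frac{2}{\left(a^{2} + t^{2}\right)^{3}} \, dt = \frac{3 \pi}{8 a^{5}}.$$

Setting $a = \frac{4}{5}$:
$$I = \frac{9375 \pi}{8192}.$$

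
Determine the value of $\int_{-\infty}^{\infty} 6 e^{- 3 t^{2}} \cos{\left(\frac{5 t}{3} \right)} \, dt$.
$\frac{2 \sqrt{3} \sqrt{\pi}}{e^{\frac{25}{108}}}$

Define $I(b) = \int_{-\infty}^{\infty} 6 e^{- 3 t^{2}} \cos{\left(b t \right)} \, dt$.

Differentiating under the integral sign,
$$I'(b) = \int_{-\infty}^{\infty} - 6 t e^{- 3 t^{2}} \sin{\left(b t \right)} \, dt.$$

Integrate $\int_{-\infty}^{\infty} t \sin(b t)\, e^{- 3 t^{2}}\, dt$ by parts with $u = \sin(b t)$ and $dv = t\, e^{- 3 t^{2}}\, dt$, giving $v = - \frac{e^{- 3 t^{2}}}{6}$. The boundary term vanishes and
$$\int_{-\infty}^{\infty} t \sin(b t)\, e^{- 3 t^{2}}\, dt = \frac{b}{6} \int_{-\infty}^{\infty} \cos(b t)\, e^{- 3 t^{2}}\, dt,$$
so $I'(b) = - \frac{b}{6}\, I(b)$.

This is a separable first-order ODE; solving with the initial condition $I(0) = \int_{-\infty}^{\infty} 6 e^{- 3 t^{2}}\,dt = 2 \sqrt{3} \sqrt{\pi}$ gives
$$I(b) = 2 \sqrt{3} \sqrt{\pi} e^{- \frac{b^{2}}{12}}.$$

Setting $b = \frac{5}{3}$:
$$I = \frac{2 \sqrt{3} \sqrt{\pi}}{e^{\frac{25}{108}}}.$$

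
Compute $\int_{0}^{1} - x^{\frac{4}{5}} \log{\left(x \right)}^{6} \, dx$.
$- \frac{6250000}{531441}$

Consider the simpler parametrised integral
$$J(a) = \int_{0}^{1} - x^{a} \, dx = - \frac{1}{a + 1}.$$

Differentiating under the integral sign brings down a factor of $\ln x$:
$$\frac{dJ}{da} = \int_{0}^{1} - x^{a} \log{\left(x \right)} \, dx = \frac{1}{\left(a + 1\right)^{2}}.$$

Repeating $6$ times in total — each differentiation brings down another $\ln x$ — gives
$$\frac{d^{6}J}{da^{6}} = \int_{0}^{1} - x^{a} \log{\left(x \right)}^{6} \, dx = - \frac{720}{\left(a + 1\right)^{7}},$$
and the integrand here is exactly the target integrand, so $I = - \frac{720}{\left(a + 1\right)^{7}}$.

Setting $a = \frac{4}{5}$:
$$I = - \frac{6250000}{531441}.$$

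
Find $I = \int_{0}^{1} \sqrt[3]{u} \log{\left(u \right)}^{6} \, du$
$\frac{98415}{1024}$

Begin with the known integral
$$J(a) = \int_{0}^{1} u^{a} \, du = \frac{1}{a + 1}.$$

Differentiating under the integral sign brings down a factor of $\ln u$:
$$\frac{dJ}{da} = \int_{0}^{1} u^{a} \log{\left(u \right)} \, du = - \frac{1}{\left(a + 1\right)^{2}}.$$

Repeating $6$ times in total — each differentiation brings down another $\ln u$ — gives
$$\frac{d^{6}J}{da^{6}} = \int_{0}^{1} u^{a} \log{\left(u \right)}^{6} \, du = \frac{720}{\left(a + 1\right)^{7}},$$
and the integrand here is exactly the target integrand, so $I = \frac{720}{\left(a + 1\right)^{7}}$.

Setting $a = \frac{1}{3}$:
$$I = \frac{98415}{1024}.$$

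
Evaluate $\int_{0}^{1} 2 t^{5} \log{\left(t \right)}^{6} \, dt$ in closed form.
$\frac{5}{972}$

Start from the elementary integral
$$J(a) = \int_{0}^{1} 2 t^{a} \, dt = \frac{2}{a + 1}.$$

Differentiating under the integral sign brings down a factor of $\ln t$:
$$\frac{dJ}{da} = \int_{0}^{1} 2 t^{a} \log{\left(t \right)} \, dt = - \frac{2}{\left(a + 1\right)^{2}}.$$

Repeating $6$ times in total — each differentiation brings down another $\ln t$ — gives
$$\frac{d^{6}J}{da^{6}} = \int_{0}^{1} 2 t^{a} \log{\left(t \right)}^{6} \, dt = \frac{1440}{\left(a + 1\right)^{7}},$$
and the integrand here is exactly the target integrand, so $I = \frac{1440}{\left(a + 1\right)^{7}}$.

Setting $a = 5$:
$$I = \frac{5}{972}.$$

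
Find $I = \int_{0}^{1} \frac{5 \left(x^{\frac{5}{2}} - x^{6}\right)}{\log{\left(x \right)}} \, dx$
$- \log{\left(32 \right)}$

Consider the one-parameter family: let $I(a) = \int_{0}^{1} \frac{5 \left(x^{\frac{5}{2}} - x^{a}\right)}{\log{\left(x \right)}} \, dx$.

Since $\dfrac{\partial}{\partial a}\,x^{a} = x^{a} \ln x$, the $\ln x$ in the denominator cancels and
$$\frac{dI}{da} = \int_{0}^{1} -5 x^{a} \, dx = -5 \left[\frac{x^{a+1}}{a+1}\right]_0^1 = - \frac{5}{a + 1}.$$

Integrating with respect to $a$ gives $I(a) = - \log{\left(\frac{32 \left(a + 1\right)^{5}}{16807} \right)} + C$.

At $a = \frac{5}{2}$ the integrand is identically $0$, so $I(\frac{5}{2}) = 0$. The closed form gives $0$, hence $C = 0$.

Setting $a = 6$:
$$I = - \log{\left(32 \right)}.$$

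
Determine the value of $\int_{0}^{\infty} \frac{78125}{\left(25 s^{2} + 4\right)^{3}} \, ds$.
$\frac{46875 \pi}{512}$

Recall the elementary integral
$$J(a) = \int_{0}^{\infty} \frac{5}{a^{2} + s^{2}} \, ds = \frac{5 \pi}{2 a}.$$

Differentiating under the integral sign with respect to $a$,
$$\frac{dJ}{da} = \int_{0}^{\infty} - \frac{10 a}{\left(a^{2} + s^{2}\right)^{2}} \, ds = - \frac{5 \pi}{2 a^{2}},$$
so $\int_{0}^{\infty} \frac{5}{\left(a^{2} + s^{2}\right)^{2}} \, ds = \frac{5 \pi}{4 a^{3}}$.

Repeating — each differentiation of $1/(s^2+a^2)^j$ produces $-2ja/(s^2+a^2)^{j+1}$ — and dividing through by $-2ja$ at each step yields, after $2$ differentiations in total,
$$\int_{0}^{\infty} \frac{5}{\left(a^{2} + s^{2}\right)^{3}} \, ds = \frac{15 \pi}{16 a^{5}}.$$

Setting $a = \frac{2}{5}$:
$$I = \frac{46875 \pi}{512}.$$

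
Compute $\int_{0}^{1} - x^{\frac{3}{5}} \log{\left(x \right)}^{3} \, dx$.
$\frac{1875}{2048}$

Consider the simpler parametrised integral
$$J(a) = \int_{0}^{1} - x^{a} \, dx = - \frac{1}{a + 1}.$$

Differentiating under the integral sign brings down a factor of $\ln x$:
$$\frac{dJ}{da} = \int_{0}^{1} - x^{a} \log{\left(x \right)} \, dx = \frac{1}{\left(a + 1\right)^{2}}.$$

Repeating $3$ times in total — each differentiation brings down another $\ln x$ — gives
$$\frac{d^{3}J}{da^{3}} = \int_{0}^{1} - x^{a} \log{\left(x \right)}^{3} \, dx = \frac{6}{\left(a + 1\right)^{4}},$$
and the integrand here is exactly the target integrand, so $I = \frac{6}{\left(a + 1\right)^{4}}$.

Setting $a = \frac{3}{5}$:
$$I = \frac{1875}{2048}.$$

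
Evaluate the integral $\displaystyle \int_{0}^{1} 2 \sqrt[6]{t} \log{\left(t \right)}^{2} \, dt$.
$\frac{864}{343}$

Start from the elementary integral
$$J(a) = \int_{0}^{1} 2 t^{a} \, dt = \frac{2}{a + 1}.$$

Differentiating under the integral sign brings down a factor of $\ln t$:
$$\frac{dJ}{da} = \int_{0}^{1} 2 t^{a} \log{\left(t \right)} \, dt = - \frac{2}{\left(a + 1\right)^{2}}.$$

Repeating twice in total — each differentiation brings down another $\ln t$ — gives
$$\frac{d^{2}J}{da^{2}} = \int_{0}^{1} 2 t^{a} \log{\left(t \right)}^{2} \, dt = \frac{4}{\left(a + 1\right)^{3}},$$
and the integrand here is exactly the target integrand, so $I = \frac{4}{\left(a + 1\right)^{3}}$.

Setting $a = \frac{1}{6}$:
$$I = \frac{864}{343}.$$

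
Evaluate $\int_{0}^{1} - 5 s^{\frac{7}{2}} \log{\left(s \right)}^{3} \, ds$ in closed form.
$\frac{160}{2187}$

Start from the elementary integral
$$J(a) = \int_{0}^{1} - 5 s^{a} \, ds = - \frac{5}{a + 1}.$$

Differentiating under the integral sign brings down a factor of $\ln s$:
$$\frac{dJ}{da} = \int_{0}^{1} - 5 s^{a} \log{\left(s \right)} \, ds = \frac{5}{\left(a + 1\right)^{2}}.$$

Repeating $3$ times in total — each differentiation brings down another $\ln s$ — gives
$$\frac{d^{3}J}{da^{3}} = \int_{0}^{1} - 5 s^{a} \log{\left(s \right)}^{3} \, ds = \frac{30}{\left(a + 1\right)^{4}},$$
and the integrand here is exactly the target integrand, so $I = \frac{30}{\left(a + 1\right)^{4}}$.

Setting $a = \frac{7}{2}$:
$$I = \frac{160}{2187}.$$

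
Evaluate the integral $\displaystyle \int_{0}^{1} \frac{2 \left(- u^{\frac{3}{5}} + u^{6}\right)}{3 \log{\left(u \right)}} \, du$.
$\log{\left(\frac{35^{\frac{2}{3}}}{4} \right)}$

Introduce a parameter $a$ in the exponent: let $I(a) = \int_{0}^{1} \frac{2 \left(- u^{\frac{3}{5}} + u^{a}\right)}{3 \log{\left(u \right)}} \, du$.

Since $\dfrac{\partial}{\partial a}\,u^{a} = u^{a} \ln u$, the $\ln u$ in the denominator cancels and
$$\frac{dI}{da} = \int_{0}^{1} \frac{2}{3} u^{a} \, du = \frac{2}{3} \left[\frac{u^{a+1}}{a+1}\right]_0^1 = \frac{2}{3 \left(a + 1\right)}.$$

Integrating with respect to $a$ gives $I(a) = \log{\left(\frac{5^{\frac{2}{3}} \left(a + 1\right)^{\frac{2}{3}}}{4} \right)} + C$.

At $a = \frac{3}{5}$ the integrand is identically $0$, so $I(\frac{3}{5}) = 0$. The closed form gives $0$, hence $C = 0$.

Setting $a = 6$:
$$I = \log{\left(\frac{35^{\frac{2}{3}}}{4} \right)}.$$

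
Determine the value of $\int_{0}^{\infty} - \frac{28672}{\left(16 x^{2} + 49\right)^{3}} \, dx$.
$- \frac{192 \pi}{2401}$

Start from the standard arctangent integral
$$J(a) = \int_{0}^{\infty} - \frac{7}{a^{2} + x^{2}} \, dx = - \frac{7 \pi}{2 a}.$$

Differentiating under the integral sign with respect to $a$,
$$\frac{dJ}{da} = \int_{0}^{\infty} \frac{14 a}{\left(a^{2} + x^{2}\right)^{2}} \, dx = \frac{7 \pi}{2 a^{2}},$$
so $\int_{0}^{\infty} - \frac{7}{\left(a^{2} + x^{2}\right)^{2}} \, dx = - \frac{7 \pi}{4 a^{3}}$.

Repeating — each differentiation of $1/(x^2+a^2)^j$ produces $-2ja/(x^2+a^2)^{j+1}$ — and dividing through by $-2ja$ at each step yields, after $2$ differentiations in total,
$$\int_{0}^{\infty} - \frac{7}{\left(a^{2} + x^{2}\right)^{3}} \, dx = - \frac{21 \pi}{16 a^{5}}.$$

Setting $a = \frac{7}{4}$:
$$I = - \frac{192 \pi}{2401}.$$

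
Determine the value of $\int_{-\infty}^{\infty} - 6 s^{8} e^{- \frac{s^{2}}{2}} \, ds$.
$- 630 \sqrt{2} \sqrt{\pi}$

Start from the elementary integral
$$J(a) = \int_{-\infty}^{\infty} - 6 e^{- a s^{2}} \, ds = - \frac{6 \sqrt{\pi}}{\sqrt{a}}.$$

Differentiating under the integral sign brings down a factor of $(-s^2)$:
$$\frac{dJ}{da} = \int_{-\infty}^{\infty} 6 s^{2} e^{- a s^{2}} \, ds = \frac{3 \sqrt{\pi}}{a^{\frac{3}{2}}}.$$

Repeating $4$ times in total — each differentiation brings down another $(-s^2)$ — gives
$$\frac{d^{4}J}{da^{4}} = \int_{-\infty}^{\infty} - 6 s^{8} e^{- a s^{2}} \, ds = - \frac{315 \sqrt{\pi}}{8 a^{\frac{9}{2}}},$$
and the integrand here is exactly the target integrand, so $I = - \frac{315 \sqrt{\pi}}{8 a^{\frac{9}{2}}}$.

Setting $a = \frac{1}{2}$:
$$I = - 630 \sqrt{2} \sqrt{\pi}.$$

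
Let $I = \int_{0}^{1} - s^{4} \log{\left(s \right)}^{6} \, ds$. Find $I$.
$- \frac{144}{15625}$

Begin with the known integral
$$J(a) = \int_{0}^{1} - s^{a} \, ds = - \frac{1}{a + 1}.$$

Differentiating under the integral sign brings down a factor of $\ln s$:
$$\frac{dJ}{da} = \int_{0}^{1} - s^{a} \log{\left(s \right)} \, ds = \frac{1}{\left(a + 1\right)^{2}}.$$

Repeating $6$ times in total — each differentiation brings down another $\ln s$ — gives
$$\frac{d^{6}J}{da^{6}} = \int_{0}^{1} - s^{a} \log{\left(s \right)}^{6} \, ds = - \frac{720}{\left(a + 1\right)^{7}},$$
and the integrand here is exactly the target integrand, so $I = - \frac{720}{\left(a + 1\right)^{7}}$.

Setting $a = 4$:
$$I = - \frac{144}{15625}.$$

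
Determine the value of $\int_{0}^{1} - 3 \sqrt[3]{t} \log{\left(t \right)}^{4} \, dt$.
$- \frac{2187}{128}$

Begin with the known integral
$$J(a) = \int_{0}^{1} - 3 t^{a} \, dt = - \frac{3}{a + 1}.$$

Differentiating under the integral sign brings down a factor of $\ln t$:
$$\frac{dJ}{da} = \int_{0}^{1} - 3 t^{a} \log{\left(t \right)} \, dt = \frac{3}{\left(a + 1\right)^{2}}.$$

Repeating $4$ times in total — each differentiation brings down another $\ln t$ — gives
$$\frac{d^{4}J}{da^{4}} = \int_{0}^{1} - 3 t^{a} \log{\left(t \right)}^{4} \, dt = - \frac{72}{\left(a + 1\right)^{5}},$$
and the integrand here is exactly the target integrand, so $I = - \frac{72}{\left(a + 1\right)^{5}}$.

Setting $a = \frac{1}{3}$:
$$I = - \frac{2187}{128}.$$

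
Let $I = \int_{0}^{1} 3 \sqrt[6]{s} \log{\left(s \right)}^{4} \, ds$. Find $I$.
$\frac{559872}{16807}$

Consider the simpler parametrised integral
$$J(a) = \int_{0}^{1} 3 s^{a} \, ds = \frac{3}{a + 1}.$$

Differentiating under the integral sign brings down a factor of $\ln s$:
$$\frac{dJ}{da} = \int_{0}^{1} 3 s^{a} \log{\left(s \right)} \, ds = - \frac{3}{\left(a + 1\right)^{2}}.$$

Repeating $4$ times in total — each differentiation brings down another $\ln s$ — gives
$$\frac{d^{4}J}{da^{4}} = \int_{0}^{1} 3 s^{a} \log{\left(s \right)}^{4} \, ds = \frac{72}{\left(a + 1\right)^{5}},$$
and the integrand here is exactly the target integrand, so $I = \frac{72}{\left(a + 1\right)^{5}}$.

Setting $a = \frac{1}{6}$:
$$I = \frac{559872}{16807}.$$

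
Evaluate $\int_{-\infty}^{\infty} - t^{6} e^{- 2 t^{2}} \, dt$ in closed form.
$- \frac{15 \sqrt{2} \sqrt{\pi}}{128}$

Start from the elementary integral
$$J(a) = \int_{-\infty}^{\infty} - e^{- a t^{2}} \, dt = - \frac{\sqrt{\pi}}{\sqrt{a}}.$$

Differentiating under the integral sign brings down a factor of $(-t^2)$:
$$\frac{dJ}{da} = \int_{-\infty}^{\infty} t^{2} e^{- a t^{2}} \, dt = \frac{\sqrt{\pi}}{2 a^{\frac{3}{2}}}.$$

Repeating $3$ times in total — each differentiation brings down another $(-t^2)$ — gives
$$\frac{d^{3}J}{da^{3}} = \int_{-\infty}^{\infty} t^{6} e^{- a t^{2}} \, dt = \frac{15 \sqrt{\pi}}{8 a^{\frac{7}{2}}},$$
and the integrand here is $(-1)^{3}$ times the target integrand, so $I = (-1)^{3}\,\frac{d^{3}J}{da^{3}} = - \frac{15 \sqrt{\pi}}{8 a^{\frac{7}{2}}}$.

Setting $a = 2$:
$$I = - \frac{15 \sqrt{2} \sqrt{\pi}}{128}.$$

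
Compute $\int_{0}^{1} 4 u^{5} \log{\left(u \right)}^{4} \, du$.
$\frac{1}{81}$

Begin with the known integral
$$J(a) = \int_{0}^{1} 4 u^{a} \, du = \frac{4}{a + 1}.$$

Differentiating under the integral sign brings down a factor of $\ln u$:
$$\frac{dJ}{da} = \int_{0}^{1} 4 u^{a} \log{\left(u \right)} \, du = - \frac{4}{\left(a + 1\right)^{2}}.$$

Repeating $4$ times in total — each differentiation brings down another $\ln u$ — gives
$$\frac{d^{4}J}{da^{4}} = \int_{0}^{1} 4 u^{a} \log{\left(u \right)}^{4} \, du = \frac{96}{\left(a + 1\right)^{5}},$$
and the integrand here is exactly the target integrand, so $I = \frac{96}{\left(a + 1\right)^{5}}$.

Setting $a = 5$:
$$I = \frac{1}{81}.$$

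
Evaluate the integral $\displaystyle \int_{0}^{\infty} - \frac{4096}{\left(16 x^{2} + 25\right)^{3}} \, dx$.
$- \frac{192 \pi}{3125}$

Recall the elementary integral
$$J(a) = \int_{0}^{\infty} - \frac{1}{a^{2} + x^{2}} \, dx = - \frac{\pi}{2 a}.$$

Differentiating under the integral sign with respect to $a$,
$$\frac{dJ}{da} = \int_{0}^{\infty} \frac{2 a}{\left(a^{2} + x^{2}\right)^{2}} \, dx = \frac{\pi}{2 a^{2}},$$
so $\int_{0}^{\infty} - \frac{1}{\left(a^{2} + x^{2}\right)^{2}} \, dx = - \frac{\pi}{4 a^{3}}$.

Repeating — each differentiation of $1/(x^2+a^2)^j$ produces $-2ja/(x^2+a^2)^{j+1}$ — and dividing through by $-2ja$ at each step yields, after $2$ differentiations in total,
$$\int_{0}^{\infty} - \frac{1}{\left(a^{2} + x^{2}\right)^{3}} \, dx = - \frac{3 \pi}{16 a^{5}}.$$

Setting $a = \frac{5}{4}$:
$$I = - \frac{192 \pi}{3125}.$$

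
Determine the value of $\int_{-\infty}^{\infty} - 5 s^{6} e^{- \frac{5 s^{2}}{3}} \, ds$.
$- \frac{81 \sqrt{15} \sqrt{\pi}}{200}$

Start from the elementary integral
$$J(a) = \int_{-\infty}^{\infty} - 5 e^{- a s^{2}} \, ds = - \frac{5 \sqrt{\pi}}{\sqrt{a}}.$$

Differentiating under the integral sign brings down a factor of $(-s^2)$:
$$\frac{dJ}{da} = \int_{-\infty}^{\infty} 5 s^{2} e^{- a s^{2}} \, ds = \frac{5 \sqrt{\pi}}{2 a^{\frac{3}{2}}}.$$

Repeating $3$ times in total — each differentiation brings down another $(-s^2)$ — gives
$$\frac{d^{3}J}{da^{3}} = \int_{-\infty}^{\infty} 5 s^{6} e^{- a s^{2}} \, ds = \frac{75 \sqrt{\pi}}{8 a^{\frac{7}{2}}},$$
and the integrand here is $(-1)^{3}$ times the target integrand, so $I = (-1)^{3}\,\frac{d^{3}J}{da^{3}} = - \frac{75 \sqrt{\pi}}{8 a^{\frac{7}{2}}}$.

Setting $a = \frac{5}{3}$:
$$I = - \frac{81 \sqrt{15} \sqrt{\pi}}{200}.$$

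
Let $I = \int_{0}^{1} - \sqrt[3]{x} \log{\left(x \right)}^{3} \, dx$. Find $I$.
$\frac{243}{128}$

Begin with the known integral
$$J(a) = \int_{0}^{1} - x^{a} \, dx = - \frac{1}{a + 1}.$$

Differentiating under the integral sign brings down a factor of $\ln x$:
$$\frac{dJ}{da} = \int_{0}^{1} - x^{a} \log{\left(x \right)} \, dx = \frac{1}{\left(a + 1\right)^{2}}.$$

Repeating $3$ times in total — each differentiation brings down another $\ln x$ — gives
$$\frac{d^{3}J}{da^{3}} = \int_{0}^{1} - x^{a} \log{\left(x \right)}^{3} \, dx = \frac{6}{\left(a + 1\right)^{4}},$$
and the integrand here is exactly the target integrand, so $I = \frac{6}{\left(a + 1\right)^{4}}$.

Setting $a = \frac{1}{3}$:
$$I = \frac{243}{128}.$$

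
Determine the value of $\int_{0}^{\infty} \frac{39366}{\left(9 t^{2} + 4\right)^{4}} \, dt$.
$\frac{32805 \pi}{2048}$

Start from the standard arctangent integral
$$J(a) = \int_{0}^{\infty} \frac{6}{a^{2} + t^{2}} \, dt = \frac{3 \pi}{a}.$$

Differentiating under the integral sign with respect to $a$,
$$\frac{dJ}{da} = \int_{0}^{\infty} - \frac{12 a}{\left(a^{2} + t^{2}\right)^{2}} \, dt = - \frac{3 \pi}{a^{2}},$$
so $\int_{0}^{\infty} \frac{6}{\left(a^{2} + t^{2}\right)^{2}} \, dt = \frac{3 \pi}{2 a^{3}}$.

Repeating — each differentiation of $1/(t^2+a^2)^j$ produces $-2ja/(t^2+a^2)^{j+1}$ — and dividing through by $-2ja$ at each step yields, after $3$ differentiations in total,
$$\int_{0}^{\infty} \frac{6}{\left(a^{2} + t^{2}\right)^{4}} \, dt = \frac{15 \pi}{16 a^{7}}.$$

Setting $a = \frac{2}{3}$:
$$I = \frac{32805 \pi}{2048}.$$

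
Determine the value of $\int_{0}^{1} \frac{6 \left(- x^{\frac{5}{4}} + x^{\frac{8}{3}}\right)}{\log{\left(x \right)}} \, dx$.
$- \log{\left(\frac{387420489}{7256313856} \right)}$

Introduce a parameter $a$ in the exponent: let $I(a) = \int_{0}^{1} \frac{6 \left(x^{\frac{8}{3}} - x^{a}\right)}{\log{\left(x \right)}} \, dx$.

Since $\dfrac{\partial}{\partial a}\,x^{a} = x^{a} \ln x$, the $\ln x$ in the denominator cancels and
$$\frac{dI}{da} = \int_{0}^{1} -6 x^{a} \, dx = -6 \left[\frac{x^{a+1}}{a+1}\right]_0^1 = - \frac{6}{a + 1}.$$

Integrating with respect to $a$ gives $I(a) = - \log{\left(\frac{729 \left(a + 1\right)^{6}}{1771561} \right)} + C$.

At $a = \frac{8}{3}$ the integrand is identically $0$, so $I(\frac{8}{3}) = 0$. The closed form gives $0$, hence $C = 0$.

Setting $a = \frac{5}{4}$:
$$I = - \log{\left(\frac{387420489}{7256313856} \right)}.$$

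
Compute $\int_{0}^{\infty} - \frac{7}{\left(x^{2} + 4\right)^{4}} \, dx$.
$- \frac{35 \pi}{4096}$

Start from the standard arctangent integral
$$J(a) = \int_{0}^{\infty} - \frac{7}{a^{2} + x^{2}} \, dx = - \frac{7 \pi}{2 a}.$$

Differentiating under the integral sign with respect to $a$,
$$\frac{dJ}{da} = \int_{0}^{\infty} \frac{14 a}{\left(a^{2} + x^{2}\right)^{2}} \, dx = \frac{7 \pi}{2 a^{2}},$$
so $\int_{0}^{\infty} - \frac{7}{\left(a^{2} + x^{2}\right)^{2}} \, dx = - \frac{7 \pi}{4 a^{3}}$.

Repeating — each differentiation of $1/(x^2+a^2)^j$ produces $-2ja/(x^2+a^2)^{j+1}$ — and dividing through by $-2ja$ at each step yields, after $3$ differentiations in total,
$$\int_{0}^{\infty} - \frac{7}{\left(a^{2} + x^{2}\right)^{4}} \, dx = - \frac{35 \pi}{32 a^{7}}.$$

Setting $a = 2$:
$$I = - \frac{35 \pi}{4096}.$$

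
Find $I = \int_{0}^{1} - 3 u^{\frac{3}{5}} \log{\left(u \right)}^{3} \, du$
$\frac{5625}{2048}$

Begin with the known integral
$$J(a) = \int_{0}^{1} - 3 u^{a} \, du = - \frac{3}{a + 1}.$$

Differentiating under the integral sign brings down a factor of $\ln u$:
$$\frac{dJ}{da} = \int_{0}^{1} - 3 u^{a} \log{\left(u \right)} \, du = \frac{3}{\left(a + 1\right)^{2}}.$$

Repeating $3$ times in total — each differentiation brings down another $\ln u$ — gives
$$\frac{d^{3}J}{da^{3}} = \int_{0}^{1} - 3 u^{a} \log{\left(u \right)}^{3} \, du = \frac{18}{\left(a + 1\right)^{4}},$$
and the integrand here is exactly the target integrand, so $I = \frac{18}{\left(a + 1\right)^{4}}$.

Setting $a = \frac{3}{5}$:
$$I = \frac{5625}{2048}.$$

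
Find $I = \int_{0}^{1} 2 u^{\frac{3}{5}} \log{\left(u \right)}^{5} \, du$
$- \frac{234375}{16384}$

Start from the elementary integral
$$J(a) = \int_{0}^{1} 2 u^{a} \, du = \frac{2}{a + 1}.$$

Differentiating under the integral sign brings down a factor of $\ln u$:
$$\frac{dJ}{da} = \int_{0}^{1} 2 u^{a} \log{\left(u \right)} \, du = - \frac{2}{\left(a + 1\right)^{2}}.$$

Repeating $5$ times in total — each differentiation brings down another $\ln u$ — gives
$$\frac{d^{5}J}{da^{5}} = \int_{0}^{1} 2 u^{a} \log{\left(u \right)}^{5} \, du = - \frac{240}{\left(a + 1\right)^{6}},$$
and the integrand here is exactly the target integrand, so $I = - \frac{240}{\left(a + 1\right)^{6}}$.

Setting $a = \frac{3}{5}$:
$$I = - \frac{234375}{16384}.$$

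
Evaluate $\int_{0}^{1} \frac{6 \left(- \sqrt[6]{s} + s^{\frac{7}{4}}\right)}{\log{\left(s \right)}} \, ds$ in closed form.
$\log{\left(\frac{1291467969}{7529536} \right)}$

Consider the one-parameter family: let $I(a) = \int_{0}^{1} \frac{6 \left(- \sqrt[6]{s} + s^{a}\right)}{\log{\left(s \right)}} \, ds$.

Since $\dfrac{\partial}{\partial a}\,s^{a} = s^{a} \ln s$, the $\ln s$ in the denominator cancels and
$$\frac{dI}{da} = \int_{0}^{1} 6 s^{a} \, ds = 6 \left[\frac{s^{a+1}}{a+1}\right]_0^1 = \frac{6}{a + 1}.$$

Integrating with respect to $a$ gives $I(a) = \log{\left(\frac{46656 \left(a + 1\right)^{6}}{117649} \right)} + C$.

At $a = \frac{1}{6}$ the integrand is identically $0$, so $I(\frac{1}{6}) = 0$. The closed form gives $0$, hence $C = 0$.

Setting $a = \frac{7}{4}$:
$$I = \log{\left(\frac{1291467969}{7529536} \right)}.$$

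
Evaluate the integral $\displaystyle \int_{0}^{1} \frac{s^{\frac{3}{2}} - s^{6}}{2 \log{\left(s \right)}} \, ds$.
$\log{\left(\frac{\sqrt{70}}{14} \right)}$

Introduce a parameter $a$ in the exponent: let $I(a) = \int_{0}^{1} \frac{s^{\frac{3}{2}} - s^{a}}{2 \log{\left(s \right)}} \, ds$.

Since $\dfrac{\partial}{\partial a}\,s^{a} = s^{a} \ln s$, the $\ln s$ in the denominator cancels and
$$\frac{dI}{da} = \int_{0}^{1} - \frac{1}{2} s^{a} \, ds = - \frac{1}{2} \left[\frac{s^{a+1}}{a+1}\right]_0^1 = - \frac{1}{2 a + 2}.$$

Integrating with respect to $a$ gives $I(a) = - \frac{\log{\left(a + 1 \right)}}{2} - \frac{\log{\left(2 \right)}}{2} + \frac{\log{\left(5 \right)}}{2} + C$.

At $a = \frac{3}{2}$ the integrand is identically $0$, so $I(\frac{3}{2}) = 0$. The closed form gives $0$, hence $C = 0$.

Setting $a = 6$:
$$I = \log{\left(\frac{\sqrt{70}}{14} \right)}.$$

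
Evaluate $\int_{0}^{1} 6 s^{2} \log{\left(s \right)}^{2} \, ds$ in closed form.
$\frac{4}{9}$

Consider the simpler parametrised integral
$$J(a) = \int_{0}^{1} 6 s^{a} \, ds = \frac{6}{a + 1}.$$

Differentiating under the integral sign brings down a factor of $\ln s$:
$$\frac{dJ}{da} = \int_{0}^{1} 6 s^{a} \log{\left(s \right)} \, ds = - \frac{6}{\left(a + 1\right)^{2}}.$$

Repeating twice in total — each differentiation brings down another $\ln s$ — gives
$$\frac{d^{2}J}{da^{2}} = \int_{0}^{1} 6 s^{a} \log{\left(s \right)}^{2} \, ds = \frac{12}{\left(a + 1\right)^{3}},$$
and the integrand here is exactly the target integrand, so $I = \frac{12}{\left(a + 1\right)^{3}}$.

Setting $a = 2$:
$$I = \frac{4}{9}.$$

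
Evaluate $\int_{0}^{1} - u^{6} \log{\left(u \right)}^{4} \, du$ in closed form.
$- \frac{24}{16807}$

Start from the elementary integral
$$J(a) = \int_{0}^{1} - u^{a} \, du = - \frac{1}{a + 1}.$$

Differentiating under the integral sign brings down a factor of $\ln u$:
$$\frac{dJ}{da} = \int_{0}^{1} - u^{a} \log{\left(u \right)} \, du = \frac{1}{\left(a + 1\right)^{2}}.$$

Repeating $4$ times in total — each differentiation brings down another $\ln u$ — gives
$$\frac{d^{4}J}{da^{4}} = \int_{0}^{1} - u^{a} \log{\left(u \right)}^{4} \, du = - \frac{24}{\left(a + 1\right)^{5}},$$
and the integrand here is exactly the target integrand, so $I = - \frac{24}{\left(a + 1\right)^{5}}$.

Setting $a = 6$:
$$I = - \frac{24}{16807}.$$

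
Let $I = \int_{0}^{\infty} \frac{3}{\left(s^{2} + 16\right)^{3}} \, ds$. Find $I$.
$\frac{9 \pi}{16384}$

Recall the elementary integral
$$J(a) = \int_{0}^{\infty} \frac{3}{a^{2} + s^{2}} \, ds = \frac{3 \pi}{2 a}.$$

Differentiating under the integral sign with respect to $a$,
$$\frac{dJ}{da} = \int_{0}^{\infty} - \frac{6 a}{\left(a^{2} + s^{2}\right)^{2}} \, ds = - \frac{3 \pi}{2 a^{2}},$$
so $\int_{0}^{\infty} \frac{3}{\left(a^{2} + s^{2}\right)^{2}} \, ds = \frac{3 \pi}{4 a^{3}}$.

Repeating — each differentiation of $1/(s^2+a^2)^j$ produces $-2ja/(s^2+a^2)^{j+1}$ — and dividing through by $-2ja$ at each step yields, after $2$ differentiations in total,
$$\int_{0}^{\infty} \frac{3}{\left(a^{2} + s^{2}\right)^{3}} \, ds = \frac{9 \pi}{16 a^{5}}.$$

Setting $a = 4$:
$$I = \frac{9 \pi}{16384}.$$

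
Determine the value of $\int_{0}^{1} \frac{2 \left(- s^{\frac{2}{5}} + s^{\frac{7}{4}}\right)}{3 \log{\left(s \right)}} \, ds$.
$- \log{\left(\frac{2 \sqrt[3]{110} \cdot 7^{\frac{2}{3}}}{55} \right)}$

Replace the exponent $\frac{2}{5}$ by a parameter $a$: let $I(a) = \int_{0}^{1} \frac{2 \left(s^{\frac{7}{4}} - s^{a}\right)}{3 \log{\left(s \right)}} \, ds$.

Since $\dfrac{\partial}{\partial a}\,s^{a} = s^{a} \ln s$, the $\ln s$ in the denominator cancels and
$$\frac{dI}{da} = \int_{0}^{1} - \frac{2}{3} s^{a} \, ds = - \frac{2}{3} \left[\frac{s^{a+1}}{a+1}\right]_0^1 = - \frac{2}{3 a + 3}.$$

Integrating with respect to $a$ gives $I(a) = - \log{\left(\frac{2 \sqrt[3]{22} \left(a + 1\right)^{\frac{2}{3}}}{11} \right)} + C$.

At $a = \frac{7}{4}$ the integrand is identically $0$, so $I(\frac{7}{4}) = 0$. The closed form gives $0$, hence $C = 0$.

Setting $a = \frac{2}{5}$:
$$I = - \log{\left(\frac{2 \sqrt[3]{110} \cdot 7^{\frac{2}{3}}}{55} \right)}.$$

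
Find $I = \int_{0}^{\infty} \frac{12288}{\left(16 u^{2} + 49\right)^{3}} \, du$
$\frac{576 \pi}{16807}$

Begin with the known result
$$J(a) = \int_{0}^{\infty} \frac{3}{a^{2} + u^{2}} \, du = \frac{3 \pi}{2 a}.$$

Differentiating under the integral sign with respect to $a$,
$$\frac{dJ}{da} = \int_{0}^{\infty} - \frac{6 a}{\left(a^{2} + u^{2}\right)^{2}} \, du = - \frac{3 \pi}{2 a^{2}},$$
so $\int_{0}^{\infty} \frac{3}{\left(a^{2} + u^{2}\right)^{2}} \, du = \frac{3 \pi}{4 a^{3}}$.

Repeating — each differentiation of $1/(u^2+a^2)^j$ produces $-2ja/(u^2+a^2)^{j+1}$ — and dividing through by $-2ja$ at each step yields, after $2$ differentiations in total,
$$\int_{0}^{\infty} \frac{3}{\left(a^{2} + u^{2}\right)^{3}} \, du = \frac{9 \pi}{16 a^{5}}.$$

Setting $a = \frac{7}{4}$:
$$I = \frac{576 \pi}{16807}.$$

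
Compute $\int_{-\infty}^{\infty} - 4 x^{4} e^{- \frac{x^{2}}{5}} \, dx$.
$- 75 \sqrt{5} \sqrt{\pi}$

Begin with the known integral
$$J(a) = \int_{-\infty}^{\infty} - 4 e^{- a x^{2}} \, dx = - \frac{4 \sqrt{\pi}}{\sqrt{a}}.$$

Differentiating under the integral sign brings down a factor of $(-x^2)$:
$$\frac{dJ}{da} = \int_{-\infty}^{\infty} 4 x^{2} e^{- a x^{2}} \, dx = \frac{2 \sqrt{\pi}}{a^{\frac{3}{2}}}.$$

Repeating twice in total — each differentiation brings down another $(-x^2)$ — gives
$$\frac{d^{2}J}{da^{2}} = \int_{-\infty}^{\infty} - 4 x^{4} e^{- a x^{2}} \, dx = - \frac{3 \sqrt{\pi}}{a^{\frac{5}{2}}},$$
and the integrand here is exactly the target integrand, so $I = - \frac{3 \sqrt{\pi}}{a^{\frac{5}{2}}}$.

Setting $a = \frac{1}{5}$:
$$I = - 75 \sqrt{5} \sqrt{\pi}.$$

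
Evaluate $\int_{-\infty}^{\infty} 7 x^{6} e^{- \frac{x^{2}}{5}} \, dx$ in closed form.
$\frac{13125 \sqrt{5} \sqrt{\pi}}{8}$

Consider the simpler parametrised integral
$$J(a) = \int_{-\infty}^{\infty} 7 e^{- a x^{2}} \, dx = \frac{7 \sqrt{\pi}}{\sqrt{a}}.$$

Differentiating under the integral sign brings down a factor of $(-x^2)$:
$$\frac{dJ}{da} = \int_{-\infty}^{\infty} - 7 x^{2} e^{- a x^{2}} \, dx = - \frac{7 \sqrt{\pi}}{2 a^{\frac{3}{2}}}.$$

Repeating $3$ times in total — each differentiation brings down another $(-x^2)$ — gives
$$\frac{d^{3}J}{da^{3}} = \int_{-\infty}^{\infty} - 7 x^{6} e^{- a x^{2}} \, dx = - \frac{105 \sqrt{\pi}}{8 a^{\frac{7}{2}}},$$
and the integrand here is $(-1)^{3}$ times the target integrand, so $I = (-1)^{3}\,\frac{d^{3}J}{da^{3}} = \frac{105 \sqrt{\pi}}{8 a^{\frac{7}{2}}}$.

Setting $a = \frac{1}{5}$:
$$I = \frac{13125 \sqrt{5} \sqrt{\pi}}{8}.$$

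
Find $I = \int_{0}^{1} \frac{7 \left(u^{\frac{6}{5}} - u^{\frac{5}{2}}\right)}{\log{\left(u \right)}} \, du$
$- \log{\left(\frac{64339296875}{2494357888} \right)}$

Replace the exponent $\frac{5}{2}$ by a parameter $a$: let $I(a) = \int_{0}^{1} \frac{7 \left(u^{\frac{6}{5}} - u^{a}\right)}{\log{\left(u \right)}} \, du$.

Since $\dfrac{\partial}{\partial a}\,u^{a} = u^{a} \ln u$, the $\ln u$ in the denominator cancels and
$$\frac{dI}{da} = \int_{0}^{1} -7 u^{a} \, du = -7 \left[\frac{u^{a+1}}{a+1}\right]_0^1 = - \frac{7}{a + 1}.$$

Integrating with respect to $a$ gives $I(a) = - \log{\left(\frac{78125 \left(a + 1\right)^{7}}{19487171} \right)} + C$.

At $a = \frac{6}{5}$ the integrand is identically $0$, so $I(\frac{6}{5}) = 0$. The closed form gives $0$, hence $C = 0$.

Setting $a = \frac{5}{2}$:
$$I = - \log{\left(\frac{64339296875}{2494357888} \right)}.$$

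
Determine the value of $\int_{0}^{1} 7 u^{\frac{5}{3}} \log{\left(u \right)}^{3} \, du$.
$- \frac{1701}{2048}$

Begin with the known integral
$$J(a) = \int_{0}^{1} 7 u^{a} \, du = \frac{7}{a + 1}.$$

Differentiating under the integral sign brings down a factor of $\ln u$:
$$\frac{dJ}{da} = \int_{0}^{1} 7 u^{a} \log{\left(u \right)} \, du = - \frac{7}{\left(a + 1\right)^{2}}.$$

Repeating $3$ times in total — each differentiation brings down another $\ln u$ — gives
$$\frac{d^{3}J}{da^{3}} = \int_{0}^{1} 7 u^{a} \log{\left(u \right)}^{3} \, du = - \frac{42}{\left(a + 1\right)^{4}},$$
and the integrand here is exactly the target integrand, so $I = - \frac{42}{\left(a + 1\right)^{4}}$.

Setting $a = \frac{5}{3}$:
$$I = - \frac{1701}{2048}.$$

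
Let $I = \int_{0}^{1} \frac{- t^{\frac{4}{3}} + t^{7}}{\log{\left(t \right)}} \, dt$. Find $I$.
$- \log{\left(7 \right)} + \log{\left(24 \right)}$

Consider the one-parameter family: let $I(a) = \int_{0}^{1} \frac{t^{7} - t^{a}}{\log{\left(t \right)}} \, dt$.

Since $\dfrac{\partial}{\partial a}\,t^{a} = t^{a} \ln t$, the $\ln t$ in the denominator cancels and
$$\frac{dI}{da} = \int_{0}^{1} -1 t^{a} \, dt = -1 \left[\frac{t^{a+1}}{a+1}\right]_0^1 = - \frac{1}{a + 1}.$$

Integrating with respect to $a$ gives $I(a) = - \log{\left(\frac{a}{8} + \frac{1}{8} \right)} + C$.

At $a = 7$ the integrand is identically $0$, so $I(7) = 0$. The closed form gives $0$, hence $C = 0$.

Setting $a = \frac{4}{3}$:
$$I = - \log{\left(7 \right)} + \log{\left(24 \right)}.$$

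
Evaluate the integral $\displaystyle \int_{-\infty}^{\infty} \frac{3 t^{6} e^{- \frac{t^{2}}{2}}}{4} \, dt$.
$\frac{45 \sqrt{2} \sqrt{\pi}}{4}$

Consider the simpler parametrised integral
$$J(a) = \int_{-\infty}^{\infty} \frac{3 e^{- a t^{2}}}{4} \, dt = \frac{3 \sqrt{\pi}}{4 \sqrt{a}}.$$

Differentiating under the integral sign brings down a factor of $(-t^2)$:
$$\frac{dJ}{da} = \int_{-\infty}^{\infty} - \frac{3 t^{2} e^{- a t^{2}}}{4} \, dt = - \frac{3 \sqrt{\pi}}{8 a^{\frac{3}{2}}}.$$

Repeating $3$ times in total — each differentiation brings down another $(-t^2)$ — gives
$$\frac{d^{3}J}{da^{3}} = \int_{-\infty}^{\infty} - \frac{3 t^{6} e^{- a t^{2}}}{4} \, dt = - \frac{45 \sqrt{\pi}}{32 a^{\frac{7}{2}}},$$
and the integrand here is $(-1)^{3}$ times the target integrand, so $I = (-1)^{3}\,\frac{d^{3}J}{da^{3}} = \frac{45 \sqrt{\pi}}{32 a^{\frac{7}{2}}}$.

Setting $a = \frac{1}{2}$:
$$I = \frac{45 \sqrt{2} \sqrt{\pi}}{4}.$$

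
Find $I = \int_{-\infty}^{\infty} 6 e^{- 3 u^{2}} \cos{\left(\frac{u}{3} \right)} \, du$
$\frac{2 \sqrt{3} \sqrt{\pi}}{e^{\frac{1}{108}}}$

Treat the cosine frequency as a parameter and define $I(b) = \int_{-\infty}^{\infty} 6 e^{- 3 u^{2}} \cos{\left(b u \right)} \, du$.

Differentiating under the integral sign,
$$I'(b) = \int_{-\infty}^{\infty} - 6 u e^{- 3 u^{2}} \sin{\left(b u \right)} \, du.$$

Integrate $\int_{-\infty}^{\infty} u \sin(b u)\, e^{- 3 u^{2}}\, du$ by parts with $w = \sin(b u)$ and $dv = u\, e^{- 3 u^{2}}\, du$, giving $v = - \frac{e^{- 3 u^{2}}}{6}$. The boundary term vanishes and
$$\int_{-\infty}^{\infty} u \sin(b u)\, e^{- 3 u^{2}}\, du = \frac{b}{6} \int_{-\infty}^{\infty} \cos(b u)\, e^{- 3 u^{2}}\, du,$$
so $I'(b) = - \frac{b}{6}\, I(b)$.

This is a separable first-order ODE; solving with the initial condition $I(0) = \int_{-\infty}^{\infty} 6 e^{- 3 u^{2}}\,du = 2 \sqrt{3} \sqrt{\pi}$ gives
$$I(b) = 2 \sqrt{3} \sqrt{\pi} e^{- \frac{b^{2}}{12}}.$$

Setting $b = \frac{1}{3}$:
$$I = \frac{2 \sqrt{3} \sqrt{\pi}}{e^{\frac{1}{108}}}.$$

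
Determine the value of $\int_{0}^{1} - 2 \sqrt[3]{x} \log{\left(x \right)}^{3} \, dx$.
$\frac{243}{64}$

Start from the elementary integral
$$J(a) = \int_{0}^{1} - 2 x^{a} \, dx = - \frac{2}{a + 1}.$$

Differentiating under the integral sign brings down a factor of $\ln x$:
$$\frac{dJ}{da} = \int_{0}^{1} - 2 x^{a} \log{\left(x \right)} \, dx = \frac{2}{\left(a + 1\right)^{2}}.$$

Repeating $3$ times in total — each differentiation brings down another $\ln x$ — gives
$$\frac{d^{3}J}{da^{3}} = \int_{0}^{1} - 2 x^{a} \log{\left(x \right)}^{3} \, dx = \frac{12}{\left(a + 1\right)^{4}},$$
and the integrand here is exactly the target integrand, so $I = \frac{12}{\left(a + 1\right)^{4}}$.

Setting $a = \frac{1}{3}$:
$$I = \frac{243}{64}.$$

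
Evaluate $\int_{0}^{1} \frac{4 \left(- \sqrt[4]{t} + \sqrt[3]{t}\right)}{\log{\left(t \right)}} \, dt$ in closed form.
$- \log{\left(\frac{50625}{65536} \right)}$

Introduce a parameter $a$ in the exponent: let $I(a) = \int_{0}^{1} \frac{4 \left(\sqrt[3]{t} - t^{a}\right)}{\log{\left(t \right)}} \, dt$.

Since $\dfrac{\partial}{\partial a}\,t^{a} = t^{a} \ln t$, the $\ln t$ in the denominator cancels and
$$\frac{dI}{da} = \int_{0}^{1} -4 t^{a} \, dt = -4 \left[\frac{t^{a+1}}{a+1}\right]_0^1 = - \frac{4}{a + 1}.$$

Integrating with respect to $a$ gives $I(a) = - \log{\left(\frac{81 \left(a + 1\right)^{4}}{256} \right)} + C$.

At $a = \frac{1}{3}$ the integrand is identically $0$, so $I(\frac{1}{3}) = 0$. The closed form gives $0$, hence $C = 0$.

Setting $a = \frac{1}{4}$:
$$I = - \log{\left(\frac{50625}{65536} \right)}.$$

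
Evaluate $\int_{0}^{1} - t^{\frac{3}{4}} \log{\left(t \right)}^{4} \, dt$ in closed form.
$- \frac{24576}{16807}$

Consider the simpler parametrised integral
$$J(a) = \int_{0}^{1} - t^{a} \, dt = - \frac{1}{a + 1}.$$

Differentiating under the integral sign brings down a factor of $\ln t$:
$$\frac{dJ}{da} = \int_{0}^{1} - t^{a} \log{\left(t \right)} \, dt = \frac{1}{\left(a + 1\right)^{2}}.$$

Repeating $4$ times in total — each differentiation brings down another $\ln t$ — gives
$$\frac{d^{4}J}{da^{4}} = \int_{0}^{1} - t^{a} \log{\left(t \right)}^{4} \, dt = - \frac{24}{\left(a + 1\right)^{5}},$$
and the integrand here is exactly the target integrand, so $I = - \frac{24}{\left(a + 1\right)^{5}}$.

Setting $a = \frac{3}{4}$:
$$I = - \frac{24576}{16807}.$$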